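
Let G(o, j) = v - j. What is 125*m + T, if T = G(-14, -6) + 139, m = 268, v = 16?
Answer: 33661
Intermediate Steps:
G(o, j) = 16 - j
T = 161 (T = (16 - 1*(-6)) + 139 = (16 + 6) + 139 = 22 + 139 = 161)
125*m + T = 125*268 + 161 = 33500 + 161 = 33661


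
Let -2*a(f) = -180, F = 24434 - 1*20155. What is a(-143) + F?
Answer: 4369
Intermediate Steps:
F = 4279 (F = 24434 - 20155 = 4279)
a(f) = 90 (a(f) = -1/2*(-180) = 90)
a(-143) + F = 90 + 4279 = 4369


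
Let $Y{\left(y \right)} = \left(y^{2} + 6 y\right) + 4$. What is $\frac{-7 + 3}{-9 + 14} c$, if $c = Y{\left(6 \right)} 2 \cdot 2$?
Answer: $- \frac{1216}{5} \approx -243.2$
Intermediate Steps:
$Y{\left(y \right)} = 4 + y^{2} + 6 y$
$c = 304$ ($c = \left(4 + 6^{2} + 6 \cdot 6\right) 2 \cdot 2 = \left(4 + 36 + 36\right) 2 \cdot 2 = 76 \cdot 2 \cdot 2 = 152 \cdot 2 = 304$)
$\frac{-7 + 3}{-9 + 14} c = \frac{-7 + 3}{-9 + 14} \cdot 304 = - \frac{4}{5} \cdot 304 = \left(-4\right) \frac{1}{5} \cdot 304 = \left(- \frac{4}{5}\right) 304 = - \frac{1216}{5}$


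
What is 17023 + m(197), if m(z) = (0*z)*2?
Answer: 17023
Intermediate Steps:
m(z) = 0 (m(z) = 0*2 = 0)
17023 + m(197) = 17023 + 0 = 17023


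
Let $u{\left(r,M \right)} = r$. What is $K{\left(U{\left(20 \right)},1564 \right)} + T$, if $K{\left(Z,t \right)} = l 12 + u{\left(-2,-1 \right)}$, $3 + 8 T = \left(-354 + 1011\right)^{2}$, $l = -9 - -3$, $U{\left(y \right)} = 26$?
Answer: $\frac{215527}{4} \approx 53882.0$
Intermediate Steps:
$l = -6$ ($l = -9 + 3 = -6$)
$T = \frac{215823}{4}$ ($T = - \frac{3}{8} + \frac{\left(-354 + 1011\right)^{2}}{8} = - \frac{3}{8} + \frac{657^{2}}{8} = - \frac{3}{8} + \frac{1}{8} \cdot 431649 = - \frac{3}{8} + \frac{431649}{8} = \frac{215823}{4} \approx 53956.0$)
$K{\left(Z,t \right)} = -74$ ($K{\left(Z,t \right)} = \left(-6\right) 12 - 2 = -72 - 2 = -74$)
$K{\left(U{\left(20 \right)},1564 \right)} + T = -74 + \frac{215823}{4} = \frac{215527}{4}$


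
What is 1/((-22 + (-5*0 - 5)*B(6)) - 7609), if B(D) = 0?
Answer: -1/7631 ≈ -0.00013104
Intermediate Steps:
1/((-22 + (-5*0 - 5)*B(6)) - 7609) = 1/((-22 + (-5*0 - 5)*0) - 7609) = 1/((-22 + (0 - 5)*0) - 7609) = 1/((-22 - 5*0) - 7609) = 1/((-22 + 0) - 7609) = 1/(-22 - 7609) = 1/(-7631) = -1/7631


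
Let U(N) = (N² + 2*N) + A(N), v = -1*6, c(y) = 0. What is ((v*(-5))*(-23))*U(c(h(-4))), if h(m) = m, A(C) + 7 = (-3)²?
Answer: -1380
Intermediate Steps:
A(C) = 2 (A(C) = -7 + (-3)² = -7 + 9 = 2)
v = -6
U(N) = 2 + N² + 2*N (U(N) = (N² + 2*N) + 2 = 2 + N² + 2*N)
((v*(-5))*(-23))*U(c(h(-4))) = (-6*(-5)*(-23))*(2 + 0² + 2*0) = (30*(-23))*(2 + 0 + 0) = -690*2 = -1380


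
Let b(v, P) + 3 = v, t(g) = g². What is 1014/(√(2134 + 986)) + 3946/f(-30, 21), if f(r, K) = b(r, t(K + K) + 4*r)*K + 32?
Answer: -3946/661 + 13*√195/10 ≈ 12.184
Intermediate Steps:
b(v, P) = -3 + v
f(r, K) = 32 + K*(-3 + r) (f(r, K) = (-3 + r)*K + 32 = K*(-3 + r) + 32 = 32 + K*(-3 + r))
1014/(√(2134 + 986)) + 3946/f(-30, 21) = 1014/(√(2134 + 986)) + 3946/(32 + 21*(-3 - 30)) = 1014/(√3120) + 3946/(32 + 21*(-33)) = 1014/((4*√195)) + 3946/(32 - 693) = 1014*(√195/780) + 3946/(-661) = 13*√195/10 + 3946*(-1/661) = 13*√195/10 - 3946/661 = -3946/661 + 13*√195/10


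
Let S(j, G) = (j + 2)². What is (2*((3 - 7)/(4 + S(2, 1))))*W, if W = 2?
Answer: -⅘ ≈ -0.80000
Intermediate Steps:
S(j, G) = (2 + j)²
(2*((3 - 7)/(4 + S(2, 1))))*W = (2*((3 - 7)/(4 + (2 + 2)²)))*2 = (2*(-4/(4 + 4²)))*2 = (2*(-4/(4 + 16)))*2 = (2*(-4/20))*2 = (2*(-4*1/20))*2 = (2*(-⅕))*2 = -⅖*2 = -⅘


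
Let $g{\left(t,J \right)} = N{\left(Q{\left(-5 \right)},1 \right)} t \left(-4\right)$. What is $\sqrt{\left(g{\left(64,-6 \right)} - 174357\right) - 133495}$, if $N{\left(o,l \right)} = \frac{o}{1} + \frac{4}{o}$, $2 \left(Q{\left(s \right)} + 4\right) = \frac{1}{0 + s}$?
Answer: $\frac{6 i \sqrt{357857635}}{205} \approx 553.67 i$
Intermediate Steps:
$Q{\left(s \right)} = -4 + \frac{1}{2 s}$ ($Q{\left(s \right)} = -4 + \frac{1}{2 \left(0 + s\right)} = -4 + \frac{1}{2 s}$)
$N{\left(o,l \right)} = o + \frac{4}{o}$ ($N{\left(o,l \right)} = o 1 + \frac{4}{o} = o + \frac{4}{o}$)
$g{\left(t,J \right)} = \frac{4162 t}{205}$ ($g{\left(t,J \right)} = \left(\left(-4 + \frac{1}{2 \left(-5\right)}\right) + \frac{4}{-4 + \frac{1}{2 \left(-5\right)}}\right) t \left(-4\right) = \left(\left(-4 + \frac{1}{2} \left(- \frac{1}{5}\right)\right) + \frac{4}{-4 + \frac{1}{2} \left(- \frac{1}{5}\right)}\right) t \left(-4\right) = \left(\left(-4 - \frac{1}{10}\right) + \frac{4}{-4 - \frac{1}{10}}\right) t \left(-4\right) = \left(- \frac{41}{10} + \frac{4}{- \frac{41}{10}}\right) t \left(-4\right) = \left(- \frac{41}{10} + 4 \left(- \frac{10}{41}\right)\right) t \left(-4\right) = \left(- \frac{41}{10} - \frac{40}{41}\right) t \left(-4\right) = - \frac{2081 t}{410} \left(-4\right) = \frac{4162 t}{205}$)
$\sqrt{\left(g{\left(64,-6 \right)} - 174357\right) - 133495} = \sqrt{\left(\frac{4162}{205} \cdot 64 - 174357\right) - 133495} = \sqrt{\left(\frac{266368}{205} - 174357\right) - 133495} = \sqrt{- \frac{35476817}{205} - 133495} = \sqrt{- \frac{62843292}{205}} = \frac{6 i \sqrt{357857635}}{205}$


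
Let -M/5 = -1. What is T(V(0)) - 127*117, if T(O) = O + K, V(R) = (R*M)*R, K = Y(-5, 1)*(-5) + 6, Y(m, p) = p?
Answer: -14858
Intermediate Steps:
M = 5 (M = -5*(-1) = 5)
K = 1 (K = 1*(-5) + 6 = -5 + 6 = 1)
V(R) = 5*R**2 (V(R) = (R*5)*R = (5*R)*R = 5*R**2)
T(O) = 1 + O (T(O) = O + 1 = 1 + O)
T(V(0)) - 127*117 = (1 + 5*0**2) - 127*117 = (1 + 5*0) - 14859 = (1 + 0) - 14859 = 1 - 14859 = -14858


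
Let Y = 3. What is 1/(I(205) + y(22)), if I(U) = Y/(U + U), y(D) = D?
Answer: 410/9023 ≈ 0.045439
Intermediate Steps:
I(U) = 3/(2*U) (I(U) = 3/(U + U) = 3/((2*U)) = 3*(1/(2*U)) = 3/(2*U))
1/(I(205) + y(22)) = 1/((3/2)/205 + 22) = 1/((3/2)*(1/205) + 22) = 1/(3/410 + 22) = 1/(9023/410) = 410/9023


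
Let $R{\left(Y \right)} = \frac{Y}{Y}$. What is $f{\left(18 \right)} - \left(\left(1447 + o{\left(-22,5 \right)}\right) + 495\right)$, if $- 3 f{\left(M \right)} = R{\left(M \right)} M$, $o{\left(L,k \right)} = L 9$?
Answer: $-1750$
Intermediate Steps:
$R{\left(Y \right)} = 1$
$o{\left(L,k \right)} = 9 L$
$f{\left(M \right)} = - \frac{M}{3}$ ($f{\left(M \right)} = - \frac{1 M}{3} = - \frac{M}{3}$)
$f{\left(18 \right)} - \left(\left(1447 + o{\left(-22,5 \right)}\right) + 495\right) = \left(- \frac{1}{3}\right) 18 - \left(\left(1447 + 9 \left(-22\right)\right) + 495\right) = -6 - \left(\left(1447 - 198\right) + 495\right) = -6 - \left(1249 + 495\right) = -6 - 1744 = -1750$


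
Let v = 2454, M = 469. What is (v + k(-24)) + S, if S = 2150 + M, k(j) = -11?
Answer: 5062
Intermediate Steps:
S = 2619 (S = 2150 + 469 = 2619)
(v + k(-24)) + S = (2454 - 11) + 2619 = 2443 + 2619 = 5062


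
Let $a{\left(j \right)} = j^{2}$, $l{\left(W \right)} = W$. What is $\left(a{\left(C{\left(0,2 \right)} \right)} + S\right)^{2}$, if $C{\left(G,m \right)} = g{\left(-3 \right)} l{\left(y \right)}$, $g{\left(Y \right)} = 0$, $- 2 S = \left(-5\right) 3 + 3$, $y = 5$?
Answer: $36$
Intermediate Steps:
$S = 6$ ($S = - \frac{\left(-5\right) 3 + 3}{2} = - \frac{-15 + 3}{2} = \left(- \frac{1}{2}\right) \left(-12\right) = 6$)
$C{\left(G,m \right)} = 0$ ($C{\left(G,m \right)} = 0 \cdot 5 = 0$)
$\left(a{\left(C{\left(0,2 \right)} \right)} + S\right)^{2} = \left(0^{2} + 6\right)^{2} = \left(0 + 6\right)^{2} = 6^{2} = 36$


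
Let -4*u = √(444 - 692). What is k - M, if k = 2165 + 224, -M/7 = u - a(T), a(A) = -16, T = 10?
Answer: 2501 - 7*I*√62/2 ≈ 2501.0 - 27.559*I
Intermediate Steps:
u = -I*√62/2 (u = -√(444 - 692)/4 = -I*√62/2 ≈ -3.937*I)
M = -112 + 7*I*√62/2 (M = -7*(-I*√62/2 - 1*(-16)) = -7*(-I*√62/2 + 16) = -7*(16 - I*√62/2) = -112 + 7*I*√62/2 ≈ -112.0 + 27.559*I)
k = 2389
k - M = 2389 - (-112 + 7*I*√62/2) = 2389 + (112 - 7*I*√62/2) = 2501 - 7*I*√62/2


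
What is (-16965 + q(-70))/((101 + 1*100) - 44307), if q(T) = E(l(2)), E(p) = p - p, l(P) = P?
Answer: 5655/14702 ≈ 0.38464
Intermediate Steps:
E(p) = 0
q(T) = 0
(-16965 + q(-70))/((101 + 1*100) - 44307) = (-16965 + 0)/((101 + 1*100) - 44307) = -16965/((101 + 100) - 44307) = -16965/(201 - 44307) = -16965/(-44106) = -16965*(-1/44106) = 5655/14702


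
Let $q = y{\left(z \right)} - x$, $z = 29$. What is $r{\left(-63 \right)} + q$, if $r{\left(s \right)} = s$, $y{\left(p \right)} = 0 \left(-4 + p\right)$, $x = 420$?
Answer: $-483$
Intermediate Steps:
$y{\left(p \right)} = 0$
$q = -420$ ($q = 0 - 420 = -420$)
$r{\left(-63 \right)} + q = -63 - 420 = -483$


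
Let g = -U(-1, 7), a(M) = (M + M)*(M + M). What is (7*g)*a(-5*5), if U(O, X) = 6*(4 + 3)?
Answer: -735000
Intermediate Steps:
a(M) = 4*M**2 (a(M) = (2*M)*(2*M) = 4*M**2)
U(O, X) = 42 (U(O, X) = 6*7 = 42)
g = -42 (g = -1*42 = -42)
(7*g)*a(-5*5) = (7*(-42))*(4*(-5*5)**2) = -1176*(-25)**2 = -1176*625 = -294*2500 = -735000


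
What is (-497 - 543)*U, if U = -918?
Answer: 954720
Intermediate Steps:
(-497 - 543)*U = (-497 - 543)*(-918) = -1040*(-918) = 954720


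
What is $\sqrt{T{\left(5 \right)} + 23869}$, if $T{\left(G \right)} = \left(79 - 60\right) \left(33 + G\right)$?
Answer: $\sqrt{24591} \approx 156.82$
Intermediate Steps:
$T{\left(G \right)} = 627 + 19 G$ ($T{\left(G \right)} = 19 \left(33 + G\right) = 627 + 19 G$)
$\sqrt{T{\left(5 \right)} + 23869} = \sqrt{\left(627 + 19 \cdot 5\right) + 23869} = \sqrt{\left(627 + 95\right) + 23869} = \sqrt{722 + 23869} = \sqrt{24591}$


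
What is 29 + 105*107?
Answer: 11264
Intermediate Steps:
29 + 105*107 = 29 + 11235 = 11264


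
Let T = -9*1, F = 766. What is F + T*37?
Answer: 433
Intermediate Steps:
T = -9
F + T*37 = 766 - 9*37 = 766 - 333 = 433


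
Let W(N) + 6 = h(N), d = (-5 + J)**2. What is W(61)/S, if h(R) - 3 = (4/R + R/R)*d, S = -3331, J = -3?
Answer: -3977/203191 ≈ -0.019573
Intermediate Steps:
d = 64 (d = (-5 - 3)**2 = (-8)**2 = 64)
h(R) = 67 + 256/R (h(R) = 3 + (4/R + R/R)*64 = 3 + (4/R + 1)*64 = 3 + (1 + 4/R)*64 = 3 + (64 + 256/R) = 67 + 256/R)
W(N) = 61 + 256/N (W(N) = -6 + (67 + 256/N) = 61 + 256/N)
W(61)/S = (61 + 256/61)/(-3331) = (61 + 256*(1/61))*(-1/3331) = (61 + 256/61)*(-1/3331) = (3977/61)*(-1/3331) = -3977/203191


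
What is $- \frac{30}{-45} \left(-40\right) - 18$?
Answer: $- \frac{134}{3} \approx -44.667$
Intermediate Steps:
$- \frac{30}{-45} \left(-40\right) - 18 = \left(-30\right) \left(- \frac{1}{45}\right) \left(-40\right) - 18 = \frac{2}{3} \left(-40\right) - 18 = - \frac{80}{3} - 18 = - \frac{134}{3}$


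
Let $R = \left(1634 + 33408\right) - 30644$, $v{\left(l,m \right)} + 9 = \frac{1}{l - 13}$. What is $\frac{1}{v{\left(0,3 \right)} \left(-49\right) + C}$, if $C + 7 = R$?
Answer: $\frac{13}{62865} \approx 0.00020679$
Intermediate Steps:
$v{\left(l,m \right)} = -9 + \frac{1}{-13 + l}$ ($v{\left(l,m \right)} = -9 + \frac{1}{l - 13} = -9 + \frac{1}{-13 + l}$)
$R = 4398$ ($R = 35042 - 30644 = 4398$)
$C = 4391$ ($C = -7 + 4398 = 4391$)
$\frac{1}{v{\left(0,3 \right)} \left(-49\right) + C} = \frac{1}{\frac{118 - 0}{-13 + 0} \left(-49\right) + 4391} = \frac{1}{\frac{118 + 0}{-13} \left(-49\right) + 4391} = \frac{1}{\left(- \frac{1}{13}\right) 118 \left(-49\right) + 4391} = \frac{1}{\left(- \frac{118}{13}\right) \left(-49\right) + 4391} = \frac{1}{\frac{5782}{13} + 4391} = \frac{1}{\frac{62865}{13}} = \frac{13}{62865}$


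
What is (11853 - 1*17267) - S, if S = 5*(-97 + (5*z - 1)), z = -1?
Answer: -4899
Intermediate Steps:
S = -515 (S = 5*(-97 + (5*(-1) - 1)) = 5*(-97 + (-5 - 1)) = 5*(-97 - 6) = 5*(-103) = -515)
(11853 - 1*17267) - S = (11853 - 1*17267) - 1*(-515) = (11853 - 17267) + 515 = -5414 + 515 = -4899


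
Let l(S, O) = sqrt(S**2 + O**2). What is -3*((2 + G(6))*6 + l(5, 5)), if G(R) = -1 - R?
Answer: 90 - 15*sqrt(2) ≈ 68.787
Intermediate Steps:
l(S, O) = sqrt(O**2 + S**2)
-3*((2 + G(6))*6 + l(5, 5)) = -3*((2 + (-1 - 1*6))*6 + sqrt(5**2 + 5**2)) = -3*((2 + (-1 - 6))*6 + sqrt(25 + 25)) = -3*((2 - 7)*6 + sqrt(50)) = -3*(-5*6 + 5*sqrt(2)) = -3*(-30 + 5*sqrt(2)) = 90 - 15*sqrt(2)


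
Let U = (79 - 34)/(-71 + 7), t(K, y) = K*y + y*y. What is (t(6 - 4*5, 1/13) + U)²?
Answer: 368217721/116985856 ≈ 3.1475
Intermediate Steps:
t(K, y) = y² + K*y (t(K, y) = K*y + y² = y² + K*y)
U = -45/64 (U = 45/(-64) = 45*(-1/64) = -45/64 ≈ -0.70313)
(t(6 - 4*5, 1/13) + U)² = (((6 - 4*5) + 1/13)/13 - 45/64)² = (((6 - 20) + 1/13)/13 - 45/64)² = ((-14 + 1/13)/13 - 45/64)² = ((1/13)*(-181/13) - 45/64)² = (-181/169 - 45/64)² = (-19189/10816)² = 368217721/116985856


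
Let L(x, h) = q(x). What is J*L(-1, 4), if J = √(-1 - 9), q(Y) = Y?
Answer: -I*√10 ≈ -3.1623*I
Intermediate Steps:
L(x, h) = x
J = I*√10 (J = √(-10) = I*√10 ≈ 3.1623*I)
J*L(-1, 4) = (I*√10)*(-1) = -I*√10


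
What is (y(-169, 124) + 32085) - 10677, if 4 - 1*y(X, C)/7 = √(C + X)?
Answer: 21436 - 21*I*√5 ≈ 21436.0 - 46.957*I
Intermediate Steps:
y(X, C) = 28 - 7*√(C + X)
(y(-169, 124) + 32085) - 10677 = ((28 - 7*√(124 - 169)) + 32085) - 10677 = ((28 - 21*I*√5) + 32085) - 10677 = (32113 - 21*I*√5) - 10677 = 21436 - 21*I*√5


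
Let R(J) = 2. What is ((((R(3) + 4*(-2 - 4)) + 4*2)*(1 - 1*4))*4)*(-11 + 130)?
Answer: 19992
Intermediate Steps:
((((R(3) + 4*(-2 - 4)) + 4*2)*(1 - 1*4))*4)*(-11 + 130) = ((((2 + 4*(-2 - 4)) + 4*2)*(1 - 1*4))*4)*(-11 + 130) = ((((2 + 4*(-6)) + 8)*(1 - 4))*4)*119 = ((((2 - 24) + 8)*(-3))*4)*119 = (((-22 + 8)*(-3))*4)*119 = (-14*(-3)*4)*119 = (42*4)*119 = 168*119 = 19992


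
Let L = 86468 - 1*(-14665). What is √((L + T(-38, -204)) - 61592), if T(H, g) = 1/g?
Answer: √411384513/102 ≈ 198.85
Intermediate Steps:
L = 101133 (L = 86468 + 14665 = 101133)
√((L + T(-38, -204)) - 61592) = √((101133 + 1/(-204)) - 61592) = √((101133 - 1/204) - 61592) = √(20631131/204 - 61592) = √(8066363/204) = √411384513/102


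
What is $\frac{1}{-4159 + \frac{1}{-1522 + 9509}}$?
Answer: $- \frac{7987}{33217932} \approx -0.00024044$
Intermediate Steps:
$\frac{1}{-4159 + \frac{1}{-1522 + 9509}} = \frac{1}{-4159 + \frac{1}{7987}} = \frac{1}{- \frac{33217932}{7987}} = - \frac{7987}{33217932}$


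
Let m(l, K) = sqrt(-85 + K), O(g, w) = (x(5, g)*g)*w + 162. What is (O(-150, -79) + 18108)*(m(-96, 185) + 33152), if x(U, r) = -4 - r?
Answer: 57979445940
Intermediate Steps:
O(g, w) = 162 + g*w*(-4 - g) (O(g, w) = ((-4 - g)*g)*w + 162 = (g*(-4 - g))*w + 162 = g*w*(-4 - g) + 162 = 162 + g*w*(-4 - g))
(O(-150, -79) + 18108)*(m(-96, 185) + 33152) = ((162 - 1*(-150)*(-79)*(4 - 150)) + 18108)*(sqrt(-85 + 185) + 33152) = ((162 - 1*(-150)*(-79)*(-146)) + 18108)*(sqrt(100) + 33152) = ((162 + 1730100) + 18108)*(10 + 33152) = (1730262 + 18108)*33162 = 1748370*33162 = 57979445940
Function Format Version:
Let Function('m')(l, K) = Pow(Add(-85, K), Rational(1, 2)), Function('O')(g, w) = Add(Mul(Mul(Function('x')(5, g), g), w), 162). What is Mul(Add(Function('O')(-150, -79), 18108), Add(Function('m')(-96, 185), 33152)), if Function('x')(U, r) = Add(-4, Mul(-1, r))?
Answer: 57979445940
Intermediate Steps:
Function('O')(g, w) = Add(162, Mul(g, w, Add(-4, Mul(-1, g)))) (Function('O')(g, w) = Add(Mul(Mul(Add(-4, Mul(-1, g)), g), w), 162) = Add(Mul(Mul(g, Add(-4, Mul(-1, g))), w), 162) = Add(Mul(g, w, Add(-4, Mul(-1, g))), 162) = Add(162, Mul(g, w, Add(-4, Mul(-1, g)))))
Mul(Add(Function('O')(-150, -79), 18108), Add(Function('m')(-96, 185), 33152)) = Mul(Add(Add(162, Mul(-1, -150, -79, Add(4, -150))), 18108), Add(Pow(Add(-85, 185), Rational(1, 2)), 33152)) = Mul(Add(Add(162, Mul(-1, -150, -79, -146)), 18108), Add(Pow(100, Rational(1, 2)), 33152)) = Mul(Add(Add(162, 1730100), 18108), Add(10, 33152)) = Mul(Add(1730262, 18108), 33162) = Mul(1748370, 33162) = 57979445940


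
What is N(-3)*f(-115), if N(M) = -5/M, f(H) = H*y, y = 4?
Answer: -2300/3 ≈ -766.67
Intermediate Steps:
f(H) = 4*H (f(H) = H*4 = 4*H)
N(-3)*f(-115) = (-5/(-3))*(4*(-115)) = -5*(-⅓)*(-460) = (5/3)*(-460) = -2300/3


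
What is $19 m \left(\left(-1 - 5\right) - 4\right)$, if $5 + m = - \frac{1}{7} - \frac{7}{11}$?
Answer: $\frac{84550}{77} \approx 1098.1$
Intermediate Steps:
$m = - \frac{445}{77}$ ($m = -5 - \left(\frac{1}{7} + \frac{7}{11}\right) = -5 - \frac{60}{77} = - \frac{445}{77} \approx -5.7792$)
$19 m \left(\left(-1 - 5\right) - 4\right) = 19 \left(- \frac{445}{77}\right) \left(\left(-1 - 5\right) - 4\right) = - \frac{8455 \left(-6 - 4\right)}{77} = \left(- \frac{8455}{77}\right) \left(-10\right) = \frac{84550}{77}$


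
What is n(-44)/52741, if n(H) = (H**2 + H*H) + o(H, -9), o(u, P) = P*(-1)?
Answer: 3881/52741 ≈ 0.073586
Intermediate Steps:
o(u, P) = -P
n(H) = 9 + 2*H**2 (n(H) = (H**2 + H*H) - 1*(-9) = (H**2 + H**2) + 9 = 2*H**2 + 9 = 9 + 2*H**2)
n(-44)/52741 = (9 + 2*(-44)**2)/52741 = (9 + 2*1936)*(1/52741) = (9 + 3872)*(1/52741) = 3881*(1/52741) = 3881/52741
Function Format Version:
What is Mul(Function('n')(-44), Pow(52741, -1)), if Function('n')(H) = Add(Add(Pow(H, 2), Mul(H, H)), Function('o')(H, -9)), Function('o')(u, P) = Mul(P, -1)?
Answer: Rational(3881, 52741) ≈ 0.073586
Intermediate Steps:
Function('o')(u, P) = Mul(-1, P)
Function('n')(H) = Add(9, Mul(2, Pow(H, 2))) (Function('n')(H) = Add(Add(Pow(H, 2), Mul(H, H)), Mul(-1, -9)) = Add(Add(Pow(H, 2), Pow(H, 2)), 9) = Add(Mul(2, Pow(H, 2)), 9) = Add(9, Mul(2, Pow(H, 2))))
Mul(Function('n')(-44), Pow(52741, -1)) = Mul(Add(9, Mul(2, Pow(-44, 2))), Pow(52741, -1)) = Mul(Add(9, Mul(2, 1936)), Rational(1, 52741)) = Mul(Add(9, 3872), Rational(1, 52741)) = Mul(3881, Rational(1, 52741)) = Rational(3881, 52741)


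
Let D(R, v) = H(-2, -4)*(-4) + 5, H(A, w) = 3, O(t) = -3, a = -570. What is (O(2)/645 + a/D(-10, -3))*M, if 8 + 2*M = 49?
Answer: 5024263/3010 ≈ 1669.2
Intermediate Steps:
M = 41/2 (M = -4 + (1/2)*49 = -4 + 49/2 = 41/2 ≈ 20.500)
D(R, v) = -7 (D(R, v) = 3*(-4) + 5 = -12 + 5 = -7)
(O(2)/645 + a/D(-10, -3))*M = (-3/645 - 570/(-7))*(41/2) = (-3*1/645 - 570*(-1/7))*(41/2) = (-1/215 + 570/7)*(41/2) = (122543/1505)*(41/2) = 5024263/3010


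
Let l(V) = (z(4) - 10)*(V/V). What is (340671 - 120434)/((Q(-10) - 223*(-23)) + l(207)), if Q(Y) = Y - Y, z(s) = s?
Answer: 220237/5123 ≈ 42.990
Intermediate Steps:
Q(Y) = 0
l(V) = -6 (l(V) = (4 - 10)*(V/V) = -6*1 = -6)
(340671 - 120434)/((Q(-10) - 223*(-23)) + l(207)) = (340671 - 120434)/((0 - 223*(-23)) - 6) = 220237/((0 + 5129) - 6) = 220237/(5129 - 6) = 220237/5123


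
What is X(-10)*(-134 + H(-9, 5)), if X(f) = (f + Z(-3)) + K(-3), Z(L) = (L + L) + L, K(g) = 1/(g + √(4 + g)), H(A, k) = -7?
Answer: 5499/2 ≈ 2749.5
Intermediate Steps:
Z(L) = 3*L (Z(L) = 2*L + L = 3*L)
X(f) = -19/2 + f (X(f) = (f + 3*(-3)) + 1/(-3 + √(4 - 3)) = (f - 9) + 1/(-3 + √1) = (-9 + f) + 1/(-3 + 1) = (-9 + f) + 1/(-2) = (-9 + f) - ½ = -19/2 + f)
X(-10)*(-134 + H(-9, 5)) = (-19/2 - 10)*(-134 - 7) = -39/2*(-141) = 5499/2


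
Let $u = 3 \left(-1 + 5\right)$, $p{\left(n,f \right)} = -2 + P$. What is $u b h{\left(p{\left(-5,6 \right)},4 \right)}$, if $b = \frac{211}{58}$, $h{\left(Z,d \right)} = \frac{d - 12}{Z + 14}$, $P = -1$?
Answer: $- \frac{10128}{319} \approx -31.749$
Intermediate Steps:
$p{\left(n,f \right)} = -3$ ($p{\left(n,f \right)} = -2 - 1 = -3$)
$h{\left(Z,d \right)} = \frac{-12 + d}{14 + Z}$
$u = 12$ ($u = 3 \cdot 4 = 12$)
$b = \frac{211}{58}$ ($b = 211 \cdot \frac{1}{58} = \frac{211}{58} \approx 3.6379$)
$u b h{\left(p{\left(-5,6 \right)},4 \right)} = 12 \cdot \frac{211}{58} \frac{-12 + 4}{14 - 3} = \frac{1266 \cdot \frac{1}{11} \left(-8\right)}{29} = \frac{1266}{29} \left(- \frac{8}{11}\right) = - \frac{10128}{319}$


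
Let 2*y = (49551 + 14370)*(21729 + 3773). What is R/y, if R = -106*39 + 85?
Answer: -4049/815056671 ≈ -4.9678e-6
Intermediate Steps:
R = -4049 (R = -4134 + 85 = -4049)
y = 815056671 (y = ((49551 + 14370)*(21729 + 3773))/2 = (63921*25502)/2 = (1/2)*1630113342 = 815056671)
R/y = -4049/815056671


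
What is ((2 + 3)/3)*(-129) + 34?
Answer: -181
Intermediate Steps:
((2 + 3)/3)*(-129) + 34 = ((⅓)*5)*(-129) + 34 = (5/3)*(-129) + 34 = -215 + 34 = -181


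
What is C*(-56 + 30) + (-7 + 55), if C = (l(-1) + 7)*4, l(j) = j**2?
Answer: -784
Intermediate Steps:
C = 32 (C = ((-1)**2 + 7)*4 = (1 + 7)*4 = 8*4 = 32)
C*(-56 + 30) + (-7 + 55) = 32*(-56 + 30) + (-7 + 55) = 32*(-26) + 48 = -832 + 48 = -784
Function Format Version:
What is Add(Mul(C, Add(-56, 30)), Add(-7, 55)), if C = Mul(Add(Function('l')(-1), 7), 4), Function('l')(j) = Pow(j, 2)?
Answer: -784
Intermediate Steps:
C = 32 (C = Mul(Add(Pow(-1, 2), 7), 4) = Mul(Add(1, 7), 4) = Mul(8, 4) = 32)
Add(Mul(C, Add(-56, 30)), Add(-7, 55)) = Add(Mul(32, Add(-56, 30)), Add(-7, 55)) = Add(Mul(32, -26), 48) = Add(-832, 48) = -784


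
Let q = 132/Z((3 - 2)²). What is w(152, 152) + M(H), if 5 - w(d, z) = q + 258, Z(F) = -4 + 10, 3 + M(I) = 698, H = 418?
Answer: 420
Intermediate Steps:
M(I) = 695 (M(I) = -3 + 698 = 695)
Z(F) = 6
q = 22 (q = 132/6 = 132*(⅙) = 22)
w(d, z) = -275 (w(d, z) = 5 - (22 + 258) = 5 - 1*280 = 5 - 280 = -275)
w(152, 152) + M(H) = -275 + 695 = 420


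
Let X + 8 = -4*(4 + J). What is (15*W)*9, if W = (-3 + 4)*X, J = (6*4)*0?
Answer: -3240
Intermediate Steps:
J = 0 (J = 24*0 = 0)
X = -24 (X = -8 - 4*(4 + 0) = -8 - 4*4 = -8 - 16 = -24)
W = -24 (W = (-3 + 4)*(-24) = 1*(-24) = -24)
(15*W)*9 = (15*(-24))*9 = -360*9 = -3240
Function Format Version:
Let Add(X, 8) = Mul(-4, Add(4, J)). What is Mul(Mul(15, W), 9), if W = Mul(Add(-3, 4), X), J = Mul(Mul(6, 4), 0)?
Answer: -3240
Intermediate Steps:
J = 0 (J = Mul(24, 0) = 0)
X = -24 (X = Add(-8, Mul(-4, Add(4, 0))) = Add(-8, Mul(-4, 4)) = Add(-8, -16) = -24)
W = -24 (W = Mul(Add(-3, 4), -24) = Mul(1, -24) = -24)
Mul(Mul(15, W), 9) = Mul(Mul(15, -24), 9) = Mul(-360, 9) = -3240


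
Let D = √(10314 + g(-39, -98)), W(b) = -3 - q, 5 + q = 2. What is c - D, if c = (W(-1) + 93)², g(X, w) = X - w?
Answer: 8649 - √10373 ≈ 8547.2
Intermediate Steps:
q = -3 (q = -5 + 2 = -3)
W(b) = 0 (W(b) = -3 - 1*(-3) = -3 + 3 = 0)
c = 8649 (c = (0 + 93)² = 93² = 8649)
D = √10373 (D = √(10314 + (-39 - 1*(-98))) = √(10314 + (-39 + 98)) = √(10314 + 59) = √10373 ≈ 101.85)
c - D = 8649 - √10373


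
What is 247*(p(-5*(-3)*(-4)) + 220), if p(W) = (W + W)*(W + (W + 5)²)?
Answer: -87828260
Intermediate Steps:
p(W) = 2*W*(W + (5 + W)²) (p(W) = (2*W)*(W + (5 + W)²) = 2*W*(W + (5 + W)²))
247*(p(-5*(-3)*(-4)) + 220) = 247*(2*(-5*(-3)*(-4))*(-5*(-3)*(-4) + (5 - 5*(-3)*(-4))²) + 220) = 247*(2*(15*(-4))*(15*(-4) + (5 + 15*(-4))²) + 220) = 247*(2*(-60)*(-60 + (5 - 60)²) + 220) = 247*(2*(-60)*(-60 + (-55)²) + 220) = 247*(2*(-60)*(-60 + 3025) + 220) = 247*(2*(-60)*2965 + 220) = 247*(-355800 + 220) = 247*(-355580) = -87828260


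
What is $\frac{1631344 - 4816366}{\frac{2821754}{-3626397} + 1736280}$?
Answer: $- \frac{5775077112867}{3148218880703} \approx -1.8344$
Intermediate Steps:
$\frac{1631344 - 4816366}{\frac{2821754}{-3626397} + 1736280} = - \frac{3185022}{2821754 \left(- \frac{1}{3626397}\right) + 1736280} = - \frac{3185022}{- \frac{2821754}{3626397} + 1736280} = - \frac{3185022}{\frac{6296437761406}{3626397}} = \left(-3185022\right) \frac{3626397}{6296437761406} = - \frac{5775077112867}{3148218880703}$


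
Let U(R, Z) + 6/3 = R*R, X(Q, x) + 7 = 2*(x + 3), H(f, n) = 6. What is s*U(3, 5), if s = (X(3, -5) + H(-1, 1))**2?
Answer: 175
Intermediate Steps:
X(Q, x) = -1 + 2*x (X(Q, x) = -7 + 2*(x + 3) = -7 + 2*(3 + x) = -7 + (6 + 2*x) = -1 + 2*x)
U(R, Z) = -2 + R**2 (U(R, Z) = -2 + R*R = -2 + R**2)
s = 25 (s = ((-1 + 2*(-5)) + 6)**2 = ((-1 - 10) + 6)**2 = (-11 + 6)**2 = (-5)**2 = 25)
s*U(3, 5) = 25*(-2 + 3**2) = 25*(-2 + 9) = 25*7 = 175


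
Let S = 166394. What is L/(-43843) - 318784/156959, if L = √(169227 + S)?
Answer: -318784/156959 - √335621/43843 ≈ -2.0442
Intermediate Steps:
L = √335621 (L = √(169227 + 166394) = √335621 ≈ 579.33)
L/(-43843) - 318784/156959 = √335621/(-43843) - 318784/156959 = √335621*(-1/43843) - 318784*1/156959 = -√335621/43843 - 318784/156959 = -318784/156959 - √335621/43843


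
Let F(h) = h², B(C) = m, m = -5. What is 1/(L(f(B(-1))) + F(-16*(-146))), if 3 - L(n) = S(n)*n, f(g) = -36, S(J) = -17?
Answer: 1/5456287 ≈ 1.8327e-7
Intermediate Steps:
B(C) = -5
L(n) = 3 + 17*n (L(n) = 3 - (-17)*n = 3 + 17*n)
1/(L(f(B(-1))) + F(-16*(-146))) = 1/((3 + 17*(-36)) + (-16*(-146))²) = 1/((3 - 612) + 2336²) = 1/(-609 + 5456896) = 1/5456287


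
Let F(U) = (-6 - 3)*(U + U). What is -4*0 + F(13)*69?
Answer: -16146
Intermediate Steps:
F(U) = -18*U
-4*0 + F(13)*69 = -4*0 - 18*13*69 = 0 - 234*69 = 0 - 16146 = -16146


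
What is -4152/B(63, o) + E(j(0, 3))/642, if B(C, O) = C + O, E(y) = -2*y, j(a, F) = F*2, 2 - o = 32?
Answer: -148110/1177 ≈ -125.84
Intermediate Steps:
o = -30 (o = 2 - 1*32 = 2 - 32 = -30)
j(a, F) = 2*F
-4152/B(63, o) + E(j(0, 3))/642 = -4152/(63 - 30) - 4*3/642 = -4152/33 - 2*6*(1/642) = -4152*1/33 - 12*1/642 = -1384/11 - 2/107 = -148110/1177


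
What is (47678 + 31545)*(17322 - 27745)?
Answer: -825741329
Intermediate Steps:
(47678 + 31545)*(17322 - 27745) = 79223*(-10423) = -825741329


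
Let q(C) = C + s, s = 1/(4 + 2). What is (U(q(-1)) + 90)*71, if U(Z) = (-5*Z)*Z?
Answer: 221165/36 ≈ 6143.5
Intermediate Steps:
s = 1/6 ≈ 0.16667
q(C) = 1/6 + C (q(C) = C + 1/6 = 1/6 + C)
U(Z) = -5*Z**2
(U(q(-1)) + 90)*71 = (-5*(1/6 - 1)**2 + 90)*71 = (-5*(-5/6)**2 + 90)*71 = (-5*25/36 + 90)*71 = (-125/36 + 90)*71 = (3115/36)*71 = 221165/36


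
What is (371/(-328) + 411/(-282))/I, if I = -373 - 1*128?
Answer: 39905/7723416 ≈ 0.0051668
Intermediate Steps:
I = -501 (I = -373 - 128 = -501)
(371/(-328) + 411/(-282))/I = (371/(-328) + 411/(-282))/(-501) = (371*(-1/328) + 411*(-1/282))*(-1/501) = (-371/328 - 137/94)*(-1/501) = -39905/15416*(-1/501) = 39905/7723416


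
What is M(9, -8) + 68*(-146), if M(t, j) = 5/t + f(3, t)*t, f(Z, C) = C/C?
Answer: -89266/9 ≈ -9918.4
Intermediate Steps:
f(Z, C) = 1
M(t, j) = t + 5/t (M(t, j) = 5/t + 1*t = 5/t + t = t + 5/t)
M(9, -8) + 68*(-146) = (9 + 5/9) + 68*(-146) = (9 + 5*(1/9)) - 9928 = (9 + 5/9) - 9928 = 86/9 - 9928 = -89266/9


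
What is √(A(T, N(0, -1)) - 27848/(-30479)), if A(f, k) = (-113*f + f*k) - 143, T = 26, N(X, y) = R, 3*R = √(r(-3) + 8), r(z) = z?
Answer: √(-25751754616761 + 72459616398*√5)/91437 ≈ 55.324*I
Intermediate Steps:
R = √5/3 (R = √(-3 + 8)/3 = √5/3 ≈ 0.74536)
N(X, y) = √5/3
A(f, k) = -143 - 113*f + f*k
√(A(T, N(0, -1)) - 27848/(-30479)) = √((-143 - 113*26 + 26*(√5/3)) - 27848/(-30479)) = √((-143 - 2938 + 26*√5/3) - 27848*(-1/30479)) = √((-3081 + 26*√5/3) + 27848/30479) = √(-93877951/30479 + 26*√5/3)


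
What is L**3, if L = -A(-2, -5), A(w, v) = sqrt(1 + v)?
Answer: 8*I ≈ 8.0*I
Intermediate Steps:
L = -2*I (L = -sqrt(1 - 5) = -sqrt(-4) = -2*I ≈ -2.0*I)
L**3 = (-2*I)**3 = 8*I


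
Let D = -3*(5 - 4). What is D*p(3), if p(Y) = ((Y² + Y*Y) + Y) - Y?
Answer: -54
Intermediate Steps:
D = -3 (D = -3*1 = -3)
p(Y) = 2*Y² (p(Y) = ((Y² + Y²) + Y) - Y = (2*Y² + Y) - Y = (Y + 2*Y²) - Y = 2*Y²)
D*p(3) = -6*3² = -6*9 = -3*18 = -54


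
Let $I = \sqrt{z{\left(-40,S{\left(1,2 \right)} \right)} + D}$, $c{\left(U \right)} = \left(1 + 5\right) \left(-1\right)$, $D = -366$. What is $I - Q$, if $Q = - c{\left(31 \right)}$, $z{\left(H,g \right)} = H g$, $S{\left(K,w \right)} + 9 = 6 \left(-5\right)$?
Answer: $-6 + \sqrt{1194} \approx 28.554$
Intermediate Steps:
$c{\left(U \right)} = -6$ ($c{\left(U \right)} = 6 \left(-1\right) = -6$)
$S{\left(K,w \right)} = -39$ ($S{\left(K,w \right)} = -9 + 6 \left(-5\right) = -9 - 30 = -39$)
$Q = 6$ ($Q = \left(-1\right) \left(-6\right) = 6$)
$I = \sqrt{1194}$ ($I = \sqrt{\left(-40\right) \left(-39\right) - 366} = \sqrt{1560 - 366} = \sqrt{1194} \approx 34.554$)
$I - Q = \sqrt{1194} - 6 = -6 + \sqrt{1194}$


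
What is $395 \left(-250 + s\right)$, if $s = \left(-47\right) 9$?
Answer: $-265835$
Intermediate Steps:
$s = -423$
$395 \left(-250 + s\right) = 395 \left(-250 - 423\right) = 395 \left(-673\right) = -265835$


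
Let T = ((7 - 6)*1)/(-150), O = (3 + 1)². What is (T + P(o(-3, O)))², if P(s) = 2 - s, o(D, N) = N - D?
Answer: 6507601/22500 ≈ 289.23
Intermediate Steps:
O = 16 (O = 4² = 16)
T = -1/150 (T = (1*1)*(-1/150) = 1*(-1/150) = -1/150 ≈ -0.0066667)
(T + P(o(-3, O)))² = (-1/150 + (2 - (16 - 1*(-3))))² = (-1/150 + (2 - (16 + 3)))² = (-1/150 + (2 - 1*19))² = (-1/150 + (2 - 19))² = (-1/150 - 17)² = (-2551/150)² = 6507601/22500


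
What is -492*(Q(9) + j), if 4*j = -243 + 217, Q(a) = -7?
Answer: 6642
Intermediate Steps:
j = -13/2 (j = (-243 + 217)/4 = (¼)*(-26) = -13/2 ≈ -6.5000)
-492*(Q(9) + j) = -492*(-7 - 13/2) = -492*(-27/2) = 6642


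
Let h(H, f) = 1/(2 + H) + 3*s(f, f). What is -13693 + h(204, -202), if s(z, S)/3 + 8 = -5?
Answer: -2844859/206 ≈ -13810.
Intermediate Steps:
s(z, S) = -39 (s(z, S) = -24 + 3*(-5) = -24 - 15 = -39)
h(H, f) = -117 + 1/(2 + H) (h(H, f) = 1/(2 + H) + 3*(-39) = 1/(2 + H) - 117 = -117 + 1/(2 + H))
-13693 + h(204, -202) = -13693 + (-233 - 117*204)/(2 + 204) = -13693 + (-233 - 23868)/206 = -13693 + (1/206)*(-24101) = -13693 - 24101/206 = -2844859/206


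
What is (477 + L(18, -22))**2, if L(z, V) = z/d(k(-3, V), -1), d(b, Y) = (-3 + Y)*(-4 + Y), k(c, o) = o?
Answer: 22838841/100 ≈ 2.2839e+5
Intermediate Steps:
d(b, Y) = (-4 + Y)*(-3 + Y)
L(z, V) = z/20 (L(z, V) = z/(12 + (-1)**2 - 7*(-1)) = z/(12 + 1 + 7) = z/20)
(477 + L(18, -22))**2 = (477 + (1/20)*18)**2 = (477 + 9/10)**2 = (4779/10)**2 = 22838841/100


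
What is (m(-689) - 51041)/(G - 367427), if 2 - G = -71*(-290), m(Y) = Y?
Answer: 10346/77603 ≈ 0.13332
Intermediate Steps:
G = -20588 (G = 2 - (-71)*(-290) = 2 - 1*20590 = 2 - 20590 = -20588)
(m(-689) - 51041)/(G - 367427) = (-689 - 51041)/(-20588 - 367427) = -51730/(-388015) = -51730*(-1/388015) = 10346/77603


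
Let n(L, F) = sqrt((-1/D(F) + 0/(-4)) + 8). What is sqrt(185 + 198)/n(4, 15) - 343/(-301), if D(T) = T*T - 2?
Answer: 49/43 + sqrt(152284247)/1783 ≈ 8.0607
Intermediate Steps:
D(T) = -2 + T**2 (D(T) = T**2 - 2 = -2 + T**2)
n(L, F) = sqrt(8 - 1/(-2 + F**2)) (n(L, F) = sqrt((-1/(-2 + F**2) + 0/(-4)) + 8) = sqrt((-1/(-2 + F**2) + 0*(-1/4)) + 8) = sqrt((-1/(-2 + F**2) + 0) + 8) = sqrt(-1/(-2 + F**2) + 8) = sqrt(8 - 1/(-2 + F**2)))
sqrt(185 + 198)/n(4, 15) - 343/(-301) = sqrt(185 + 198)/(sqrt((-17 + 8*15**2)/(-2 + 15**2))) - 343/(-301) = sqrt(383)/(sqrt((-17 + 8*225)/(-2 + 225))) - 343*(-1/301) = sqrt(383)/(sqrt((-17 + 1800)/223)) + 49/43 = sqrt(383)/(sqrt((1/223)*1783)) + 49/43 = sqrt(383)/(sqrt(1783/223)) + 49/43 = sqrt(383)/((sqrt(397609)/223)) + 49/43 = sqrt(383)*(sqrt(397609)/1783) + 49/43 = sqrt(152284247)/1783 + 49/43 = 49/43 + sqrt(152284247)/1783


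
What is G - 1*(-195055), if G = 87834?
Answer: 282889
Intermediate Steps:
G - 1*(-195055) = 87834 - 1*(-195055) = 87834 + 195055 = 282889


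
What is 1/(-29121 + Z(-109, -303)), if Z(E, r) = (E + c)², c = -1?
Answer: -1/17021 ≈ -5.8751e-5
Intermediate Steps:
Z(E, r) = (-1 + E)² (Z(E, r) = (E - 1)² = (-1 + E)²)
1/(-29121 + Z(-109, -303)) = 1/(-29121 + (-1 - 109)²) = 1/(-29121 + (-110)²) = 1/(-29121 + 12100) = 1/(-17021) = -1/17021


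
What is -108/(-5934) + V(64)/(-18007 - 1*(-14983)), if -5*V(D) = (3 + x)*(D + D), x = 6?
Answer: 9802/103845 ≈ 0.094391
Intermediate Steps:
V(D) = -18*D/5 (V(D) = -(3 + 6)*(D + D)/5 = -9*2*D/5 = -18*D/5)
-108/(-5934) + V(64)/(-18007 - 1*(-14983)) = -108/(-5934) + (-18/5*64)/(-18007 - 1*(-14983)) = -108*(-1/5934) - 1152/(5*(-18007 + 14983)) = 18/989 - 1152/5/(-3024) = 18/989 - 1152/5*(-1/3024) = 18/989 + 8/105 = 9802/103845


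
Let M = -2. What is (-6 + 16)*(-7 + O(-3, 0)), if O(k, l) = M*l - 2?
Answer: -90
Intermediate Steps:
O(k, l) = -2 - 2*l (O(k, l) = -2*l - 2 = -2 - 2*l)
(-6 + 16)*(-7 + O(-3, 0)) = (-6 + 16)*(-7 + (-2 - 2*0)) = 10*(-7 + (-2 + 0)) = 10*(-7 - 2) = 10*(-9) = -90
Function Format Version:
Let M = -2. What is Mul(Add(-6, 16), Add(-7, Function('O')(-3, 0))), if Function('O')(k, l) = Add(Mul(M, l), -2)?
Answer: -90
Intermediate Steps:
Function('O')(k, l) = Add(-2, Mul(-2, l)) (Function('O')(k, l) = Add(Mul(-2, l), -2) = Add(-2, Mul(-2, l)))
Mul(Add(-6, 16), Add(-7, Function('O')(-3, 0))) = Mul(Add(-6, 16), Add(-7, Add(-2, Mul(-2, 0)))) = Mul(10, Add(-7, Add(-2, 0))) = Mul(10, Add(-7, -2)) = Mul(10, -9) = -90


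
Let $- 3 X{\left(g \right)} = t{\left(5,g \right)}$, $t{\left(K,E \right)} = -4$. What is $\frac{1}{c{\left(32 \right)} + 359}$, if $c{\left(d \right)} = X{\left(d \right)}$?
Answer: $\frac{3}{1081} \approx 0.0027752$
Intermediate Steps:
$X{\left(g \right)} = \frac{4}{3}$ ($X{\left(g \right)} = \left(- \frac{1}{3}\right) \left(-4\right) = \frac{4}{3}$)
$c{\left(d \right)} = \frac{4}{3}$
$\frac{1}{c{\left(32 \right)} + 359} = \frac{1}{\frac{4}{3} + 359} = \frac{1}{\frac{1081}{3}} = \frac{3}{1081}$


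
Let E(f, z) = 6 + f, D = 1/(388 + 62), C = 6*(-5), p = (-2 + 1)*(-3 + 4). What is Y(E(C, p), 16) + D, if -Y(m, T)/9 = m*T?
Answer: 1555201/450 ≈ 3456.0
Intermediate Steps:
p = -1 (p = -1*1 = -1)
C = -30
D = 1/450 ≈ 0.0022222
Y(m, T) = -9*T*m (Y(m, T) = -9*m*T = -9*T*m)
Y(E(C, p), 16) + D = -9*16*(6 - 30) + 1/450 = -9*16*(-24) + 1/450 = 3456 + 1/450 = 1555201/450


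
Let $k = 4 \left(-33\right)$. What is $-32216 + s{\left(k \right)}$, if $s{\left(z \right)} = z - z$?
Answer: $-32216$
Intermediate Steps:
$k = -132$
$s{\left(z \right)} = 0$
$-32216 + s{\left(k \right)} = -32216 + 0 = -32216$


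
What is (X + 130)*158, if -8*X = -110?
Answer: 45425/2 ≈ 22713.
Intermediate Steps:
X = 55/4 (X = -⅛*(-110) = 55/4 ≈ 13.750)
(X + 130)*158 = (55/4 + 130)*158 = (575/4)*158 = 45425/2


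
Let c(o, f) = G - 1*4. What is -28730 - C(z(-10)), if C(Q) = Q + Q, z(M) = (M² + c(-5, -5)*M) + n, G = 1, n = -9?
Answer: -28972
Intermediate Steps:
c(o, f) = -3 (c(o, f) = 1 - 1*4 = 1 - 4 = -3)
z(M) = -9 + M² - 3*M (z(M) = (M² - 3*M) - 9 = -9 + M² - 3*M)
C(Q) = 2*Q
-28730 - C(z(-10)) = -28730 - 2*(-9 + (-10)² - 3*(-10)) = -28730 - 2*(-9 + 100 + 30) = -28730 - 2*121 = -28730 - 1*242 = -28730 - 242 = -28972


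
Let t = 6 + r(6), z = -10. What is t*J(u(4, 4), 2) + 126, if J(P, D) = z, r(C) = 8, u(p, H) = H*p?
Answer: -14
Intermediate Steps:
J(P, D) = -10
t = 14 (t = 6 + 8 = 14)
t*J(u(4, 4), 2) + 126 = 14*(-10) + 126 = -140 + 126 = -14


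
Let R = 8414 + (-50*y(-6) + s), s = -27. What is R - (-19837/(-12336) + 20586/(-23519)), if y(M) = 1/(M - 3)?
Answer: 7304168305703/870391152 ≈ 8391.8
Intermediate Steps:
y(M) = 1/(-3 + M)
R = 75533/9 (R = 8414 + (-50/(-3 - 6) - 27) = 8414 + (-50/(-9) - 27) = 8414 + (-50*(-⅑) - 27) = 8414 + (50/9 - 27) = 8414 - 193/9 = 75533/9 ≈ 8392.6)
R - (-19837/(-12336) + 20586/(-23519)) = 75533/9 - (-19837/(-12336) + 20586/(-23519)) = 75533/9 - (-19837*(-1/12336) + 20586*(-1/23519)) = 75533/9 - (19837/12336 - 20586/23519) = 75533/9 - 1*212597507/290130384 = 75533/9 - 212597507/290130384 = 7304168305703/870391152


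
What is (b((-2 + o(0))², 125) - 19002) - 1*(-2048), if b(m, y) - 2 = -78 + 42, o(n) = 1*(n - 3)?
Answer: -16988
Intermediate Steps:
o(n) = -3 + n (o(n) = 1*(-3 + n) = -3 + n)
b(m, y) = -34 (b(m, y) = 2 + (-78 + 42) = 2 - 36 = -34)
(b((-2 + o(0))², 125) - 19002) - 1*(-2048) = (-34 - 19002) - 1*(-2048) = -19036 + 2048 = -16988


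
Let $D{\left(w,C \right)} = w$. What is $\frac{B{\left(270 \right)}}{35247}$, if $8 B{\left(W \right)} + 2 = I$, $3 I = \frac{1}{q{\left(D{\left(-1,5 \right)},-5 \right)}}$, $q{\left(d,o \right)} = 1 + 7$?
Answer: $- \frac{47}{6767424} \approx -6.945 \cdot 10^{-6}$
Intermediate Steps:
$q{\left(d,o \right)} = 8$
$I = \frac{1}{24}$ ($I = \frac{1}{3 \cdot 8} = \frac{1}{3} \cdot \frac{1}{8} = \frac{1}{24} \approx 0.041667$)
$B{\left(W \right)} = - \frac{47}{192}$ ($B{\left(W \right)} = - \frac{1}{4} + \frac{1}{8} \cdot \frac{1}{24} = - \frac{1}{4} + \frac{1}{192} = - \frac{47}{192}$)
$\frac{B{\left(270 \right)}}{35247} = - \frac{47}{192 \cdot 35247} = \left(- \frac{47}{192}\right) \frac{1}{35247} = - \frac{47}{6767424}$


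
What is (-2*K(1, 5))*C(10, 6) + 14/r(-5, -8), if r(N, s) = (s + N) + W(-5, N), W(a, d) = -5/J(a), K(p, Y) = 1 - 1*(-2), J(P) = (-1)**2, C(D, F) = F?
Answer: -331/9 ≈ -36.778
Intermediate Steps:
J(P) = 1
K(p, Y) = 3 (K(p, Y) = 1 + 2 = 3)
W(a, d) = -5 (W(a, d) = -5/1 = -5*1 = -5)
r(N, s) = -5 + N + s (r(N, s) = (s + N) - 5 = (N + s) - 5 = -5 + N + s)
(-2*K(1, 5))*C(10, 6) + 14/r(-5, -8) = -2*3*6 + 14/(-5 - 5 - 8) = -6*6 + 14/(-18) = -36 + 14*(-1/18) = -36 - 7/9 = -331/9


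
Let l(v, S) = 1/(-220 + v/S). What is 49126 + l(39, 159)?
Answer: 572170469/11647 ≈ 49126.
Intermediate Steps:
49126 + l(39, 159) = 49126 + 159/(39 - 220*159) = 49126 + 159/(39 - 34980) = 49126 + 159/(-34941) = 49126 + 159*(-1/34941) = 49126 - 53/11647 = 572170469/11647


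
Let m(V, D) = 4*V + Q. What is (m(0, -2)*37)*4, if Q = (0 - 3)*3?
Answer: -1332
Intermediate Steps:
Q = -9 (Q = -3*3 = -9)
m(V, D) = -9 + 4*V (m(V, D) = 4*V - 9 = -9 + 4*V)
(m(0, -2)*37)*4 = ((-9 + 4*0)*37)*4 = ((-9 + 0)*37)*4 = -9*37*4 = -333*4 = -1332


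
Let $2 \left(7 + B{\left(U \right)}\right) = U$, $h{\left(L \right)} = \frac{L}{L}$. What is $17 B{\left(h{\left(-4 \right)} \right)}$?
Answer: $- \frac{221}{2} \approx -110.5$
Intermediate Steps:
$h{\left(L \right)} = 1$
$B{\left(U \right)} = -7 + \frac{U}{2}$
$17 B{\left(h{\left(-4 \right)} \right)} = 17 \left(-7 + \frac{1}{2} \cdot 1\right) = 17 \left(-7 + \frac{1}{2}\right) = 17 \left(- \frac{13}{2}\right) = - \frac{221}{2}$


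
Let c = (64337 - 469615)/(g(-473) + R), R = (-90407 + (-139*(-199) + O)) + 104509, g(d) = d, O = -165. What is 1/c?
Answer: -41125/405278 ≈ -0.10147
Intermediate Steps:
R = 41598 (R = (-90407 + (-139*(-199) - 165)) + 104509 = (-90407 + (27661 - 165)) + 104509 = (-90407 + 27496) + 104509 = -62911 + 104509 = 41598)
c = -405278/41125 (c = (64337 - 469615)/(-473 + 41598) = -405278/41125 ≈ -9.8548)
1/c = 1/(-405278/41125) = -41125/405278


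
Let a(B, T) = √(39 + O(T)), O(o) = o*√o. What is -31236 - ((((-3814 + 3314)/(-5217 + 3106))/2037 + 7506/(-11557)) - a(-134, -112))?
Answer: -31679234677178/1014210951 + √(39 - 448*I*√7) ≈ -31211.0 - 23.947*I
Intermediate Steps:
O(o) = o^(3/2)
a(B, T) = √(39 + T^(3/2))
-31236 - ((((-3814 + 3314)/(-5217 + 3106))/2037 + 7506/(-11557)) - a(-134, -112)) = -31236 - ((((-3814 + 3314)/(-5217 + 3106))/2037 + 7506/(-11557)) - √(39 + (-112)^(3/2))) = -31236 - ((-500/(-2111)*(1/2037) + 7506*(-1/11557)) - √(39 - 448*I*√7)) = -31236 - ((-500*(-1/2111)*(1/2037) - 7506/11557) - √(39 - 448*I*√7)) = -31236 - (((500/2111)*(1/2037) - 7506/11557) - √(39 - 448*I*√7)) = -31236 - ((500/4300107 - 7506/11557) - √(39 - 448*I*√7)) = -31236 - (-658588258/1014210951 - √(39 - 448*I*√7)) = -31236 + (658588258/1014210951 + √(39 - 448*I*√7)) = -31679234677178/1014210951 + √(39 - 448*I*√7)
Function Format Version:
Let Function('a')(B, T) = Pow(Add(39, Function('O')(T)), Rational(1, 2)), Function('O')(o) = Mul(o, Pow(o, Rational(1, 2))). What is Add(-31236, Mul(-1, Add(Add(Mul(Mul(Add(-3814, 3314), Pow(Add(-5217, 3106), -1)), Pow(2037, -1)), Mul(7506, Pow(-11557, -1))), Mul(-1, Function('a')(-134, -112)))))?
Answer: Add(Rational(-31679234677178, 1014210951), Pow(Add(39, Mul(-448, I, Pow(7, Rational(1, 2)))), Rational(1, 2))) ≈ Add(-31211., Mul(-23.947, I))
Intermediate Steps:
Function('O')(o) = Pow(o, Rational(3, 2))
Function('a')(B, T) = Pow(Add(39, Pow(T, Rational(3, 2))), Rational(1, 2))
Add(-31236, Mul(-1, Add(Add(Mul(Mul(Add(-3814, 3314), Pow(Add(-5217, 3106), -1)), Pow(2037, -1)), Mul(7506, Pow(-11557, -1))), Mul(-1, Function('a')(-134, -112))))) = Add(-31236, Mul(-1, Add(Add(Mul(Mul(Add(-3814, 3314), Pow(Add(-5217, 3106), -1)), Pow(2037, -1)), Mul(7506, Pow(-11557, -1))), Mul(-1, Pow(Add(39, Pow(-112, Rational(3, 2))), Rational(1, 2)))))) = Add(-31236, Mul(-1, Add(Add(Mul(Mul(-500, Pow(-2111, -1)), Rational(1, 2037)), Mul(7506, Rational(-1, 11557))), Mul(-1, Pow(Add(39, Mul(-448, I, Pow(7, Rational(1, 2)))), Rational(1, 2)))))) = Add(-31236, Mul(-1, Add(Add(Mul(Mul(-500, Rational(-1, 2111)), Rational(1, 2037)), Rational(-7506, 11557)), Mul(-1, Pow(Add(39, Mul(-448, I, Pow(7, Rational(1, 2)))), Rational(1, 2)))))) = Add(-31236, Mul(-1, Add(Add(Mul(Rational(500, 2111), Rational(1, 2037)), Rational(-7506, 11557)), Mul(-1, Pow(Add(39, Mul(-448, I, Pow(7, Rational(1, 2)))), Rational(1, 2)))))) = Add(-31236, Mul(-1, Add(Add(Rational(500, 4300107), Rational(-7506, 11557)), Mul(-1, Pow(Add(39, Mul(-448, I, Pow(7, Rational(1, 2)))), Rational(1, 2)))))) = Add(-31236, Mul(-1, Add(Rational(-658588258, 1014210951), Mul(-1, Pow(Add(39, Mul(-448, I, Pow(7, Rational(1, 2)))), Rational(1, 2)))))) = Add(-31236, Add(Rational(658588258, 1014210951), Pow(Add(39, Mul(-448, I, Pow(7, Rational(1, 2)))), Rational(1, 2)))) = Add(Rational(-31679234677178, 1014210951), Pow(Add(39, Mul(-448, I, Pow(7, Rational(1, 2)))), Rational(1, 2)))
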